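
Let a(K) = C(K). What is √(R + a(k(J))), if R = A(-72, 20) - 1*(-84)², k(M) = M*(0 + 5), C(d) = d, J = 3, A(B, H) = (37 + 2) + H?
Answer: I*√6982 ≈ 83.558*I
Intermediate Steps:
A(B, H) = 39 + H
k(M) = 5*M (k(M) = M*5 = 5*M)
a(K) = K
R = -6997 (R = (39 + 20) - 1*(-84)² = 59 - 1*7056 = 59 - 7056 = -6997)
√(R + a(k(J))) = √(-6997 + 5*3) = √(-6997 + 15) = √(-6982) = I*√6982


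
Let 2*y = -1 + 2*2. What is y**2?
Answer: 9/4 ≈ 2.2500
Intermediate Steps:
y = 3/2 (y = (-1 + 2*2)/2 = (-1 + 4)/2 = (1/2)*3 = 3/2 ≈ 1.5000)
y**2 = (3/2)**2 = 9/4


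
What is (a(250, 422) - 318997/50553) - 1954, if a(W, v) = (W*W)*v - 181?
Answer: 1333227125348/50553 ≈ 2.6373e+7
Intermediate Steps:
a(W, v) = -181 + v*W**2 (a(W, v) = W**2*v - 181 = v*W**2 - 181 = -181 + v*W**2)
(a(250, 422) - 318997/50553) - 1954 = ((-181 + 422*250**2) - 318997/50553) - 1954 = ((-181 + 422*62500) - 318997*1/50553) - 1954 = ((-181 + 26375000) - 318997/50553) - 1954 = (26374819 - 318997/50553) - 1954 = 1333325905910/50553 - 1954 = 1333227125348/50553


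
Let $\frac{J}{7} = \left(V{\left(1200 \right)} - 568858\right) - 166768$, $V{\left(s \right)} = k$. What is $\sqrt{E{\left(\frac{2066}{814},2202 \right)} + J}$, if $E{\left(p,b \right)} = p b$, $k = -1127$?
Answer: $\frac{i \sqrt{853370994817}}{407} \approx 2269.7 i$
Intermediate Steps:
$V{\left(s \right)} = -1127$
$E{\left(p,b \right)} = b p$
$J = -5157271$ ($J = 7 \left(\left(-1127 - 568858\right) - 166768\right) = 7 \left(-569985 - 166768\right) = 7 \left(-736753\right) = -5157271$)
$\sqrt{E{\left(\frac{2066}{814},2202 \right)} + J} = \sqrt{2202 \cdot \frac{2066}{814} - 5157271} = \sqrt{2202 \cdot 2066 \cdot \frac{1}{814} - 5157271} = \sqrt{2202 \cdot \frac{1033}{407} - 5157271} = \sqrt{\frac{2274666}{407} - 5157271} = \sqrt{- \frac{2096734631}{407}} = \frac{i \sqrt{853370994817}}{407}$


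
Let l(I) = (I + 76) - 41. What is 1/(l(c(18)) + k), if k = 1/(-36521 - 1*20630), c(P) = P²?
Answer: 57151/20517208 ≈ 0.0027855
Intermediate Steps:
l(I) = 35 + I (l(I) = (76 + I) - 41 = 35 + I)
k = -1/57151 (k = 1/(-36521 - 20630) = 1/(-57151) = -1/57151 ≈ -1.7498e-5)
1/(l(c(18)) + k) = 1/((35 + 18²) - 1/57151) = 1/((35 + 324) - 1/57151) = 1/(359 - 1/57151) = 1/(20517208/57151) = 57151/20517208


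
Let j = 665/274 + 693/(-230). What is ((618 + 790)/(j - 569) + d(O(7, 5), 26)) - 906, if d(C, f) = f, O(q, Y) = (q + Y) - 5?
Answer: -1979787920/2243457 ≈ -882.47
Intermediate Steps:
O(q, Y) = -5 + Y + q (O(q, Y) = (Y + q) - 5 = -5 + Y + q)
j = -9233/15755 (j = 665*(1/274) + 693*(-1/230) = 665/274 - 693/230 = -9233/15755 ≈ -0.58604)
((618 + 790)/(j - 569) + d(O(7, 5), 26)) - 906 = ((618 + 790)/(-9233/15755 - 569) + 26) - 906 = (1408/(-8973828/15755) + 26) - 906 = (1408*(-15755/8973828) + 26) - 906 = (-5545760/2243457 + 26) - 906 = 52784122/2243457 - 906 = -1979787920/2243457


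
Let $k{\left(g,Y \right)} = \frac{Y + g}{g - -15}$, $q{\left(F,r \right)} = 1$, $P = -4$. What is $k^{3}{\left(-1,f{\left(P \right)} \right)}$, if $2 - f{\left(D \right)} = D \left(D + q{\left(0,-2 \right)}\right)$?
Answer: $- \frac{1331}{2744} \approx -0.48506$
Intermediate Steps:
$f{\left(D \right)} = 2 - D \left(1 + D\right)$ ($f{\left(D \right)} = 2 - D \left(D + 1\right) = 2 - D \left(1 + D\right)$)
$k{\left(g,Y \right)} = \frac{Y + g}{15 + g}$ ($k{\left(g,Y \right)} = \frac{Y + g}{g + 15} = \frac{Y + g}{15 + g}$)
$k^{3}{\left(-1,f{\left(P \right)} \right)} = \left(\frac{\left(2 - -4 - \left(-4\right)^{2}\right) - 1}{15 - 1}\right)^{3} = \left(\frac{\left(2 + 4 - 16\right) - 1}{14}\right)^{3} = \left(\frac{-10 - 1}{14}\right)^{3} = \left(\frac{1}{14} \left(-11\right)\right)^{3} = \left(- \frac{11}{14}\right)^{3} = - \frac{1331}{2744}$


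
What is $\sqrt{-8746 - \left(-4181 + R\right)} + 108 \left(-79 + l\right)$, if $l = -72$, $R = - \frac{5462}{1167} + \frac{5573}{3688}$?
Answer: $-16308 + \frac{5 i \sqrt{845011665037122}}{2151948} \approx -16308.0 + 67.541 i$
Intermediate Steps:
$R = - \frac{13640165}{4303896}$ ($R = \left(-5462\right) \frac{1}{1167} + 5573 \cdot \frac{1}{3688} = - \frac{5462}{1167} + \frac{5573}{3688} = - \frac{13640165}{4303896} \approx -3.1693$)
$\sqrt{-8746 - \left(-4181 + R\right)} + 108 \left(-79 + l\right) = \sqrt{-8746 + \left(4181 - - \frac{13640165}{4303896}\right)} + 108 \left(-79 - 72\right) = \sqrt{-8746 + \left(4181 + \frac{13640165}{4303896}\right)} + 108 \left(-151\right) = \sqrt{-8746 + \frac{18008229341}{4303896}} - 16308 = \sqrt{- \frac{19633645075}{4303896}} - 16308 = \frac{5 i \sqrt{845011665037122}}{2151948} - 16308 = -16308 + \frac{5 i \sqrt{845011665037122}}{2151948}$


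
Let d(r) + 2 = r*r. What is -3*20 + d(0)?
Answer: -62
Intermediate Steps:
d(r) = -2 + r² (d(r) = -2 + r*r = -2 + r²)
-3*20 + d(0) = -3*20 + (-2 + 0²) = -60 + (-2 + 0) = -60 - 2 = -62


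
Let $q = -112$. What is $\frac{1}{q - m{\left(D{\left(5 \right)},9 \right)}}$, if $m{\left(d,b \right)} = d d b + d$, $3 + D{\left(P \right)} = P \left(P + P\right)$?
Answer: $- \frac{1}{20040} \approx -4.99 \cdot 10^{-5}$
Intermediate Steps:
$D{\left(P \right)} = -3 + 2 P^{2}$ ($D{\left(P \right)} = -3 + P \left(P + P\right) = -3 + P 2 P = -3 + 2 P^{2}$)
$m{\left(d,b \right)} = d + b d^{2}$ ($m{\left(d,b \right)} = d^{2} b + d = b d^{2} + d = d + b d^{2}$)
$\frac{1}{q - m{\left(D{\left(5 \right)},9 \right)}} = \frac{1}{-112 - \left(-3 + 2 \cdot 5^{2}\right) \left(1 + 9 \left(-3 + 2 \cdot 5^{2}\right)\right)} = \frac{1}{-112 - \left(-3 + 2 \cdot 25\right) \left(1 + 9 \left(-3 + 2 \cdot 25\right)\right)} = \frac{1}{-112 - \left(-3 + 50\right) \left(1 + 9 \left(-3 + 50\right)\right)} = \frac{1}{-112 - 47 \left(1 + 9 \cdot 47\right)} = \frac{1}{-112 - 47 \left(1 + 423\right)} = \frac{1}{-112 - 47 \cdot 424} = \frac{1}{-112 - 19928} = \frac{1}{-20040} = - \frac{1}{20040}$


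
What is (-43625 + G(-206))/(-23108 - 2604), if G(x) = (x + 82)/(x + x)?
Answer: 280834/165521 ≈ 1.6967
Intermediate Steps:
G(x) = (82 + x)/(2*x) (G(x) = (82 + x)/((2*x)) = (82 + x)*(1/(2*x)) = (82 + x)/(2*x))
(-43625 + G(-206))/(-23108 - 2604) = (-43625 + (½)*(82 - 206)/(-206))/(-23108 - 2604) = (-43625 + (½)*(-1/206)*(-124))/(-25712) = (-43625 + 31/103)*(-1/25712) = -4493344/103*(-1/25712) = 280834/165521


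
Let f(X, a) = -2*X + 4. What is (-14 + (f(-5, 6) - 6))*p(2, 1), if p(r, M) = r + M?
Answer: -18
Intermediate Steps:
p(r, M) = M + r
f(X, a) = 4 - 2*X
(-14 + (f(-5, 6) - 6))*p(2, 1) = (-14 + ((4 - 2*(-5)) - 6))*(1 + 2) = (-14 + ((4 + 10) - 6))*3 = (-14 + (14 - 6))*3 = (-14 + 8)*3 = -6*3 = -18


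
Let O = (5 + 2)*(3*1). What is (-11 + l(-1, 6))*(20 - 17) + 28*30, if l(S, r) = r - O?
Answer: 762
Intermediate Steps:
O = 21 (O = 7*3 = 21)
l(S, r) = -21 + r (l(S, r) = r - 1*21 = r - 21 = -21 + r)
(-11 + l(-1, 6))*(20 - 17) + 28*30 = (-11 + (-21 + 6))*(20 - 17) + 28*30 = (-11 - 15)*3 + 840 = -26*3 + 840 = -78 + 840 = 762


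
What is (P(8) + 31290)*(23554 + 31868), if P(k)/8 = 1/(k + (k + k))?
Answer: 1734172854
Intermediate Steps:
P(k) = 8/(3*k) (P(k) = 8/(k + (k + k)) = 8/(k + 2*k) = 8/((3*k)) = 8*(1/(3*k)) = 8/(3*k))
(P(8) + 31290)*(23554 + 31868) = ((8/3)/8 + 31290)*(23554 + 31868) = ((8/3)*(⅛) + 31290)*55422 = (⅓ + 31290)*55422 = (93871/3)*55422 = 1734172854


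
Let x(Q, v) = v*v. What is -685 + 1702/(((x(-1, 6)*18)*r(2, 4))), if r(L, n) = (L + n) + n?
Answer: -2218549/3240 ≈ -684.74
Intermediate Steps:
r(L, n) = L + 2*n
x(Q, v) = v**2
-685 + 1702/(((x(-1, 6)*18)*r(2, 4))) = -685 + 1702/(((6**2*18)*(2 + 2*4))) = -685 + 1702/(((36*18)*(2 + 8))) = -685 + 1702/((648*10)) = -685 + 1702/6480 = -685 + 1702*(1/6480) = -685 + 851/3240 = -2218549/3240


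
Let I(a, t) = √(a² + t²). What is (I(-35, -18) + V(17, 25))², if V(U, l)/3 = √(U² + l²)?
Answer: 9775 + 6*√1415786 ≈ 16914.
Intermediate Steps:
V(U, l) = 3*√(U² + l²)
(I(-35, -18) + V(17, 25))² = (√((-35)² + (-18)²) + 3*√(17² + 25²))² = (√(1225 + 324) + 3*√(289 + 625))² = (√1549 + 3*√914)²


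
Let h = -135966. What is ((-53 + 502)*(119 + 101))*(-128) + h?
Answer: -12779806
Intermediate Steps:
((-53 + 502)*(119 + 101))*(-128) + h = ((-53 + 502)*(119 + 101))*(-128) - 135966 = (449*220)*(-128) - 135966 = 98780*(-128) - 135966 = -12643840 - 135966 = -12779806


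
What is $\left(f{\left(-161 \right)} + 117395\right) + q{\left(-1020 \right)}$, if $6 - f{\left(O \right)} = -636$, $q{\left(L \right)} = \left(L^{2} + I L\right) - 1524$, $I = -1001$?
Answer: $2177933$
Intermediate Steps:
$q{\left(L \right)} = -1524 + L^{2} - 1001 L$ ($q{\left(L \right)} = \left(L^{2} - 1001 L\right) - 1524 = -1524 + L^{2} - 1001 L$)
$f{\left(O \right)} = 642$ ($f{\left(O \right)} = 6 - -636 = 6 + 636 = 642$)
$\left(f{\left(-161 \right)} + 117395\right) + q{\left(-1020 \right)} = \left(642 + 117395\right) - \left(-1019496 - 1040400\right) = 118037 + \left(-1524 + 1040400 + 1021020\right) = 118037 + 2059896 = 2177933$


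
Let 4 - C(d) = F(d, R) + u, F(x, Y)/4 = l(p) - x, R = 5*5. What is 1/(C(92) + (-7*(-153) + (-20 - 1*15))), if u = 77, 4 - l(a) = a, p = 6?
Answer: 1/1339 ≈ 0.00074683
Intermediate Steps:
l(a) = 4 - a
R = 25
F(x, Y) = -8 - 4*x (F(x, Y) = 4*((4 - 1*6) - x) = 4*((4 - 6) - x) = 4*(-2 - x) = -8 - 4*x)
C(d) = -65 + 4*d (C(d) = 4 - ((-8 - 4*d) + 77) = 4 - (69 - 4*d) = 4 + (-69 + 4*d) = -65 + 4*d)
1/(C(92) + (-7*(-153) + (-20 - 1*15))) = 1/((-65 + 4*92) + (-7*(-153) + (-20 - 1*15))) = 1/((-65 + 368) + (1071 + (-20 - 15))) = 1/(303 + (1071 - 35)) = 1/(303 + 1036) = 1/1339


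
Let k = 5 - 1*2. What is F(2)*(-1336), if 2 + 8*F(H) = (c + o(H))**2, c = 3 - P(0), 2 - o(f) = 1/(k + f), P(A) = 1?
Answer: -51937/25 ≈ -2077.5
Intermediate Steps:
k = 3 (k = 5 - 2 = 3)
o(f) = 2 - 1/(3 + f)
c = 2 (c = 3 - 1*1 = 3 - 1 = 2)
F(H) = -1/4 + (2 + (5 + 2*H)/(3 + H))**2/8
F(2)*(-1336) = (-1/4 + (11 + 4*2)**2/(8*(3 + 2)**2))*(-1336) = (-1/4 + (1/8)*(11 + 8)**2/5**2)*(-1336) = (-1/4 + (1/8)*(1/25)*19**2)*(-1336) = (-1/4 + (1/8)*(1/25)*361)*(-1336) = (-1/4 + 361/200)*(-1336) = (311/200)*(-1336) = -51937/25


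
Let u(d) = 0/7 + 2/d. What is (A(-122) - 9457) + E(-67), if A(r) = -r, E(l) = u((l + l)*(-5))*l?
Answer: -46676/5 ≈ -9335.2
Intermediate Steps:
u(d) = 2/d (u(d) = 0*(⅐) + 2/d = 0 + 2/d = 2/d)
E(l) = -⅕ (E(l) = (2/(((l + l)*(-5))))*l = (2/(((2*l)*(-5))))*l = (2/((-10*l)))*l = (2*(-1/(10*l)))*l = (-1/(5*l))*l = -⅕)
(A(-122) - 9457) + E(-67) = (-1*(-122) - 9457) - ⅕ = (122 - 9457) - ⅕ = -9335 - ⅕ = -46676/5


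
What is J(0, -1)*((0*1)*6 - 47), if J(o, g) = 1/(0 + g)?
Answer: 47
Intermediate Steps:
J(o, g) = 1/g
J(0, -1)*((0*1)*6 - 47) = ((0*1)*6 - 47)/(-1) = -(0*6 - 47) = -(0 - 47) = -1*(-47) = 47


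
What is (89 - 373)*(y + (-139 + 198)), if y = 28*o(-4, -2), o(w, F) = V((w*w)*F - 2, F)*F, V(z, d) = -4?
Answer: -80372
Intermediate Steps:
o(w, F) = -4*F
y = 224 (y = 28*(-4*(-2)) = 28*8 = 224)
(89 - 373)*(y + (-139 + 198)) = (89 - 373)*(224 + (-139 + 198)) = -284*(224 + 59) = -284*283 = -80372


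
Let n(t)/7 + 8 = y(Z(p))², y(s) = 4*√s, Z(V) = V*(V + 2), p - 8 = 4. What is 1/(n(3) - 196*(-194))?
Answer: 1/56784 ≈ 1.7611e-5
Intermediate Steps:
p = 12 (p = 8 + 4 = 12)
Z(V) = V*(2 + V)
n(t) = 18760 (n(t) = -56 + 7*(4*√(12*(2 + 12)))² = -56 + 7*(4*√(12*14))² = -56 + 7*(4*√168)² = -56 + 7*(4*(2*√42))² = -56 + 7*(8*√42)² = -56 + 7*2688 = -56 + 18816 = 18760)
1/(n(3) - 196*(-194)) = 1/(18760 - 196*(-194)) = 1/(18760 + 38024) = 1/56784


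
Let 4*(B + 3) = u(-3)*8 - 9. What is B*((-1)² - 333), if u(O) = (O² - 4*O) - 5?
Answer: -8881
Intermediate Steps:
u(O) = -5 + O² - 4*O
B = 107/4 (B = -3 + ((-5 + (-3)² - 4*(-3))*8 - 9)/4 = -3 + ((-5 + 9 + 12)*8 - 9)/4 = -3 + (16*8 - 9)/4 = -3 + (128 - 9)/4 = -3 + (¼)*119 = -3 + 119/4 = 107/4 ≈ 26.750)
B*((-1)² - 333) = 107*((-1)² - 333)/4 = 107*(1 - 333)/4 = (107/4)*(-332) = -8881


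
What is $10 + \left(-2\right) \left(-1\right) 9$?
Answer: $28$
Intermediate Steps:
$10 + \left(-2\right) \left(-1\right) 9 = 10 + 2 \cdot 9 = 10 + 18 = 28$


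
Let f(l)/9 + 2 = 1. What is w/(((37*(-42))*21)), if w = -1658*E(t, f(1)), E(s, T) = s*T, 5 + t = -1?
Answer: 4974/1813 ≈ 2.7435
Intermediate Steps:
f(l) = -9 (f(l) = -18 + 9*1 = -18 + 9 = -9)
t = -6 (t = -5 - 1 = -6)
E(s, T) = T*s
w = -89532 (w = -(-14922)*(-6) = -1658*54 = -89532)
w/(((37*(-42))*21)) = -89532/((37*(-42))*21) = -89532/((-1554*21)) = -89532/(-32634) = -89532*(-1/32634) = 4974/1813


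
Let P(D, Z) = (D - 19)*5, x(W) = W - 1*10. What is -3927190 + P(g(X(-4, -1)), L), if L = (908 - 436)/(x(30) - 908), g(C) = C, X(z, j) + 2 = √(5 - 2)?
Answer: -3927295 + 5*√3 ≈ -3.9273e+6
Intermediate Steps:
X(z, j) = -2 + √3 (X(z, j) = -2 + √(5 - 2) = -2 + √3)
x(W) = -10 + W (x(W) = W - 10 = -10 + W)
L = -59/111 (L = (908 - 436)/((-10 + 30) - 908) = 472/(20 - 908) = 472/(-888) = 472*(-1/888) = -59/111 ≈ -0.53153)
P(D, Z) = -95 + 5*D (P(D, Z) = (-19 + D)*5 = -95 + 5*D)
-3927190 + P(g(X(-4, -1)), L) = -3927190 + (-95 + 5*(-2 + √3)) = -3927190 + (-95 + (-10 + 5*√3)) = -3927190 + (-105 + 5*√3) = -3927295 + 5*√3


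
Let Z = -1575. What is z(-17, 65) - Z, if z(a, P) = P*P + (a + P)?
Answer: 5848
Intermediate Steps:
z(a, P) = P + a + P**2 (z(a, P) = P**2 + (P + a) = P + a + P**2)
z(-17, 65) - Z = (65 - 17 + 65**2) - 1*(-1575) = (65 - 17 + 4225) + 1575 = 4273 + 1575 = 5848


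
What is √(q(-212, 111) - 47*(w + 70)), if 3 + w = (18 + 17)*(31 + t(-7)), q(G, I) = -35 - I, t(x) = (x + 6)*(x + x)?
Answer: 2*I*√19330 ≈ 278.06*I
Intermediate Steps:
t(x) = 2*x*(6 + x) (t(x) = (6 + x)*(2*x) = 2*x*(6 + x))
w = 1572 (w = -3 + (18 + 17)*(31 + 2*(-7)*(6 - 7)) = -3 + 35*(31 + 2*(-7)*(-1)) = -3 + 35*(31 + 14) = -3 + 35*45 = -3 + 1575 = 1572)
√(q(-212, 111) - 47*(w + 70)) = √((-35 - 1*111) - 47*(1572 + 70)) = √((-35 - 111) - 47*1642) = √(-146 - 77174) = √(-77320) = 2*I*√19330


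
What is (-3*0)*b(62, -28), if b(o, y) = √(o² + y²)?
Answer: 0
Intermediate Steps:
(-3*0)*b(62, -28) = (-3*0)*√(62² + (-28)²) = 0*√(3844 + 784) = 0*√4628 = 0*(2*√1157) = 0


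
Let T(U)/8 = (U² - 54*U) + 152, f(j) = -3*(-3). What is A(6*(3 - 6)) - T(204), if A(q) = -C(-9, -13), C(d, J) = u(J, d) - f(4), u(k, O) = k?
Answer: -245994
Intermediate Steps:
f(j) = 9
T(U) = 1216 - 432*U + 8*U² (T(U) = 8*((U² - 54*U) + 152) = 8*(152 + U² - 54*U) = 1216 - 432*U + 8*U²)
C(d, J) = -9 + J (C(d, J) = J - 1*9 = J - 9 = -9 + J)
A(q) = 22 (A(q) = -(-9 - 13) = -1*(-22) = 22)
A(6*(3 - 6)) - T(204) = 22 - (1216 - 432*204 + 8*204²) = 22 - (1216 - 88128 + 8*41616) = 22 - (1216 - 88128 + 332928) = 22 - 1*246016 = 22 - 246016 = -245994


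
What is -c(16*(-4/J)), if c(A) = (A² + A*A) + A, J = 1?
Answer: -8128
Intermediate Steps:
c(A) = A + 2*A² (c(A) = (A² + A²) + A = 2*A² + A = A + 2*A²)
-c(16*(-4/J)) = -16*(-4/1)*(1 + 2*(16*(-4/1))) = -16*(-4*1)*(1 + 2*(16*(-4*1))) = -16*(-4)*(1 + 2*(16*(-4))) = -(-64)*(1 + 2*(-64)) = -(-64)*(1 - 128) = -(-64)*(-127) = -1*8128 = -8128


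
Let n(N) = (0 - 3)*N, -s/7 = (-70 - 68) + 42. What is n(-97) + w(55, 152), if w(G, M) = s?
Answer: 963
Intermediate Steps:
s = 672 (s = -7*((-70 - 68) + 42) = -7*(-138 + 42) = -7*(-96) = 672)
w(G, M) = 672
n(N) = -3*N
n(-97) + w(55, 152) = -3*(-97) + 672 = 291 + 672 = 963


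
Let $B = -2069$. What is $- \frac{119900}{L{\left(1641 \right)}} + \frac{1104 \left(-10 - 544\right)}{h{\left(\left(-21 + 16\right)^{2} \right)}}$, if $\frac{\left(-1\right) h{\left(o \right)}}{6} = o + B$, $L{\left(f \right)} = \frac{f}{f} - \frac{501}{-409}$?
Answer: $- \frac{358316722}{6643} \approx -53939.0$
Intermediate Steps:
$L{\left(f \right)} = \frac{910}{409}$ ($L{\left(f \right)} = 1 - - \frac{501}{409} = 1 + \frac{501}{409} = \frac{910}{409}$)
$h{\left(o \right)} = 12414 - 6 o$ ($h{\left(o \right)} = - 6 \left(o - 2069\right) = - 6 \left(-2069 + o\right) = 12414 - 6 o$)
$- \frac{119900}{L{\left(1641 \right)}} + \frac{1104 \left(-10 - 544\right)}{h{\left(\left(-21 + 16\right)^{2} \right)}} = - \frac{119900}{\frac{910}{409}} + \frac{1104 \left(-10 - 544\right)}{12414 - 6 \left(-21 + 16\right)^{2}} = \left(-119900\right) \frac{409}{910} + \frac{1104 \left(-554\right)}{12414 - 6 \left(-5\right)^{2}} = - \frac{4903910}{91} - \frac{611616}{12414 - 150} = - \frac{4903910}{91} - \frac{611616}{12264} = - \frac{4903910}{91} - \frac{25484}{511} = - \frac{358316722}{6643}$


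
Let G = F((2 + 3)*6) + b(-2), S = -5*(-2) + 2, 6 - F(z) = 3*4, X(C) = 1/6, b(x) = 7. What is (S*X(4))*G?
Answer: 2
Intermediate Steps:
X(C) = 1/6
F(z) = -6 (F(z) = 6 - 3*4 = 6 - 1*12 = 6 - 12 = -6)
S = 12 (S = 10 + 2 = 12)
G = 1 (G = -6 + 7 = 1)
(S*X(4))*G = (12*(1/6))*1 = 2*1 = 2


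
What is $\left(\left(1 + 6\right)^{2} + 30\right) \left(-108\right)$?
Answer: $-8532$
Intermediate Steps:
$\left(\left(1 + 6\right)^{2} + 30\right) \left(-108\right) = \left(7^{2} + 30\right) \left(-108\right) = \left(49 + 30\right) \left(-108\right) = 79 \left(-108\right) = -8532$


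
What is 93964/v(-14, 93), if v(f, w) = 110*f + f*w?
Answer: -46982/1421 ≈ -33.063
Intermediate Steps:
93964/v(-14, 93) = 93964/((-14*(110 + 93))) = 93964/((-14*203)) = 93964/(-2842) = 93964*(-1/2842) = -46982/1421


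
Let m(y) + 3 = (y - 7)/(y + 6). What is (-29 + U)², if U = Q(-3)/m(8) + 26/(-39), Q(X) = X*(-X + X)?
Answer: 7921/9 ≈ 880.11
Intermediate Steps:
m(y) = -3 + (-7 + y)/(6 + y) (m(y) = -3 + (y - 7)/(y + 6) = -3 + (-7 + y)/(6 + y))
Q(X) = 0 (Q(X) = X*0 = 0)
U = -⅔ (U = 0/(((-25 - 2*8)/(6 + 8))) + 26/(-39) = 0/(((-25 - 16)/14)) + 26*(-1/39) = 0/(((1/14)*(-41))) - ⅔ = 0/(-41/14) - ⅔ = 0*(-14/41) - ⅔ = 0 - ⅔ = -⅔ ≈ -0.66667)
(-29 + U)² = (-29 - ⅔)² = (-89/3)² = 7921/9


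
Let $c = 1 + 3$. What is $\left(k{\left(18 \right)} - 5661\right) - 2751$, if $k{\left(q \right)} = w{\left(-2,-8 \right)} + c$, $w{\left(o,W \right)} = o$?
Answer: $-8410$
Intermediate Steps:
$c = 4$
$k{\left(q \right)} = 2$ ($k{\left(q \right)} = -2 + 4 = 2$)
$\left(k{\left(18 \right)} - 5661\right) - 2751 = \left(2 - 5661\right) - 2751 = -5659 - 2751 = -8410$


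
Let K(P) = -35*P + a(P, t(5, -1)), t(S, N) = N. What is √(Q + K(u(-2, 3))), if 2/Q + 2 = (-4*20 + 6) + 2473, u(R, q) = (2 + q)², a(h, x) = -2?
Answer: I*√5038894299/2397 ≈ 29.614*I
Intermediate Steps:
K(P) = -2 - 35*P (K(P) = -35*P - 2 = -2 - 35*P)
Q = 2/2397 (Q = 2/(-2 + ((-4*20 + 6) + 2473)) = 2/(-2 + ((-80 + 6) + 2473)) = 2/(-2 + (-74 + 2473)) = 2/(-2 + 2399) = 2/2397 ≈ 0.00083438)
√(Q + K(u(-2, 3))) = √(2/2397 + (-2 - 35*(2 + 3)²)) = √(2/2397 + (-2 - 35*5²)) = √(2/2397 + (-2 - 35*25)) = √(2/2397 + (-2 - 875)) = √(2/2397 - 877) = √(-2102167/2397) = I*√5038894299/2397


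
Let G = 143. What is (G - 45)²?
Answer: 9604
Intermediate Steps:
(G - 45)² = (143 - 45)² = 98² = 9604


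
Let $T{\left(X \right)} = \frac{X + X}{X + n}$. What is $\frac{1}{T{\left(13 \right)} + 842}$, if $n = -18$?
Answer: $\frac{5}{4184} \approx 0.001195$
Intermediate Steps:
$T{\left(X \right)} = \frac{2 X}{-18 + X}$ ($T{\left(X \right)} = \frac{X + X}{X - 18} = \frac{2 X}{-18 + X}$)
$\frac{1}{T{\left(13 \right)} + 842} = \frac{1}{2 \cdot 13 \frac{1}{-18 + 13} + 842} = \frac{1}{2 \cdot 13 \frac{1}{-5} + 842} = \frac{1}{2 \cdot 13 \left(- \frac{1}{5}\right) + 842} = \frac{1}{- \frac{26}{5} + 842} = \frac{1}{\frac{4184}{5}} = \frac{5}{4184}$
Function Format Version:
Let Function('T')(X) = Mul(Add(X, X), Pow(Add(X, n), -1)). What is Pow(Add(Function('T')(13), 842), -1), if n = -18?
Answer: Rational(5, 4184) ≈ 0.0011950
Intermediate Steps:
Function('T')(X) = Mul(2, X, Pow(Add(-18, X), -1)) (Function('T')(X) = Mul(Add(X, X), Pow(Add(X, -18), -1)) = Mul(Mul(2, X), Pow(Add(-18, X), -1)) = Mul(2, X, Pow(Add(-18, X), -1)))
Pow(Add(Function('T')(13), 842), -1) = Pow(Add(Mul(2, 13, Pow(Add(-18, 13), -1)), 842), -1) = Pow(Add(Mul(2, 13, Pow(-5, -1)), 842), -1) = Pow(Add(Mul(2, 13, Rational(-1, 5)), 842), -1) = Pow(Add(Rational(-26, 5), 842), -1) = Pow(Rational(4184, 5), -1) = Rational(5, 4184)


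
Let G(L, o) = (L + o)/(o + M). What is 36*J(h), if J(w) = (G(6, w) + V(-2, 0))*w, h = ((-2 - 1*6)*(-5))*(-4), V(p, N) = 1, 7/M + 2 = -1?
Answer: -5466240/487 ≈ -11224.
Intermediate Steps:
M = -7/3 (M = 7/(-2 - 1) = 7/(-3) = 7*(-1/3) = -7/3 ≈ -2.3333)
G(L, o) = (L + o)/(-7/3 + o) (G(L, o) = (L + o)/(o - 7/3) = (L + o)/(-7/3 + o))
h = -160 (h = ((-2 - 6)*(-5))*(-4) = -8*(-5)*(-4) = 40*(-4) = -160)
J(w) = w*(1 + 3*(6 + w)/(-7 + 3*w)) (J(w) = (3*(6 + w)/(-7 + 3*w) + 1)*w = (1 + 3*(6 + w)/(-7 + 3*w))*w = w*(1 + 3*(6 + w)/(-7 + 3*w)))
36*J(h) = 36*(-160*(11 + 6*(-160))/(-7 + 3*(-160))) = 36*(-160*(11 - 960)/(-7 - 480)) = 36*(-160*(-949)/(-487)) = 36*(-160*(-1/487)*(-949)) = 36*(-151840/487) = -5466240/487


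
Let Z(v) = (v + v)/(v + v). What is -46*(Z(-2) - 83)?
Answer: 3772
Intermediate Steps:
Z(v) = 1 (Z(v) = (2*v)/((2*v)) = (2*v)*(1/(2*v)) = 1)
-46*(Z(-2) - 83) = -46*(1 - 83) = -46*(-82) = 3772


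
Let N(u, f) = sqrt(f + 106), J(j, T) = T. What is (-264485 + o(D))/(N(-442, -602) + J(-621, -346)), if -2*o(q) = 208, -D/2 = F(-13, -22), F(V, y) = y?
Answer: 45773897/60106 + 264589*I*sqrt(31)/30053 ≈ 761.55 + 49.019*I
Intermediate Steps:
D = 44 (D = -2*(-22) = 44)
o(q) = -104 (o(q) = -1/2*208 = -104)
N(u, f) = sqrt(106 + f)
(-264485 + o(D))/(N(-442, -602) + J(-621, -346)) = (-264485 - 104)/(sqrt(106 - 602) - 346) = -264589/(sqrt(-496) - 346) = -264589/(4*I*sqrt(31) - 346) = -264589/(-346 + 4*I*sqrt(31))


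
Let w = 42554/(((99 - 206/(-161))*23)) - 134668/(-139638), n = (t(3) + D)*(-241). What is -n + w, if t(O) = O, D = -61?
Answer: -15734504907878/1127227755 ≈ -13959.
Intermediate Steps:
n = 13978 (n = (3 - 61)*(-241) = -58*(-241) = 13978)
w = 21884651512/1127227755 (w = 42554/(((99 - 206*(-1/161))*23)) - 134668*(-1/139638) = 42554/(((99 + 206/161)*23)) + 67334/69819 = 42554/(((16145/161)*23)) + 67334/69819 = 42554/(16145/7) + 67334/69819 = 42554*(7/16145) + 67334/69819 = 297878/16145 + 67334/69819 = 21884651512/1127227755 ≈ 19.415)
-n + w = -1*13978 + 21884651512/1127227755 = -13978 + 21884651512/1127227755 = -15734504907878/1127227755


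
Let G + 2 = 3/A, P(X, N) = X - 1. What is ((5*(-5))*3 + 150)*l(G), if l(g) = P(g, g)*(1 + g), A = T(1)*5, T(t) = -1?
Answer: 432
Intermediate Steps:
P(X, N) = -1 + X
A = -5 (A = -1*5 = -5)
G = -13/5 (G = -2 + 3/(-5) = -2 + 3*(-1/5) = -2 - 3/5 = -13/5 ≈ -2.6000)
l(g) = (1 + g)*(-1 + g) (l(g) = (-1 + g)*(1 + g) = (1 + g)*(-1 + g))
((5*(-5))*3 + 150)*l(G) = ((5*(-5))*3 + 150)*(-1 + (-13/5)**2) = (-25*3 + 150)*(-1 + 169/25) = (-75 + 150)*(144/25) = 75*(144/25) = 432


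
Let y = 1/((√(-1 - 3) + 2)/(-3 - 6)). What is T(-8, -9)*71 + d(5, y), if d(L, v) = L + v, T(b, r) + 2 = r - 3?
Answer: -3965/4 + 9*I/4 ≈ -991.25 + 2.25*I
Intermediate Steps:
T(b, r) = -5 + r (T(b, r) = -2 + (r - 3) = -2 + (-3 + r) = -5 + r)
y = 81*(-2/9 + 2*I/9)/8 (y = 1/((√(-4) + 2)/(-9)) = 1/((2*I + 2)*(-⅑)) = 1/((2 + 2*I)*(-⅑)) = 1/(-2/9 - 2*I/9) = 81*(-2/9 + 2*I/9)/8 ≈ -2.25 + 2.25*I)
T(-8, -9)*71 + d(5, y) = (-5 - 9)*71 + (5 + (-9/4 + 9*I/4)) = -14*71 + (11/4 + 9*I/4) = -994 + (11/4 + 9*I/4) = -3965/4 + 9*I/4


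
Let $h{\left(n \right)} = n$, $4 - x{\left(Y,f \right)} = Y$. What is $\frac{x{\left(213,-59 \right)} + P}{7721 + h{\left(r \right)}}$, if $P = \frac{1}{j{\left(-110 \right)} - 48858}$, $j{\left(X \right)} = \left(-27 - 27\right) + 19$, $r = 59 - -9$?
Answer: $- \frac{10218638}{380827577} \approx -0.026833$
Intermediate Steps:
$r = 68$ ($r = 59 + 9 = 68$)
$x{\left(Y,f \right)} = 4 - Y$
$j{\left(X \right)} = -35$ ($j{\left(X \right)} = -54 + 19 = -35$)
$P = - \frac{1}{48893}$ ($P = \frac{1}{-35 - 48858} = \frac{1}{-48893} = - \frac{1}{48893} \approx -2.0453 \cdot 10^{-5}$)
$\frac{x{\left(213,-59 \right)} + P}{7721 + h{\left(r \right)}} = \frac{\left(4 - 213\right) - \frac{1}{48893}}{7721 + 68} = \frac{\left(4 - 213\right) - \frac{1}{48893}}{7789} = \left(-209 - \frac{1}{48893}\right) \frac{1}{7789} = \left(- \frac{10218638}{48893}\right) \frac{1}{7789} = - \frac{10218638}{380827577}$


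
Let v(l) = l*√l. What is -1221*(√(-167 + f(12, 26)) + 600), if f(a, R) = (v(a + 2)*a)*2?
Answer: -732600 - 1221*√(-167 + 336*√14) ≈ -7.7292e+5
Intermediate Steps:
v(l) = l^(3/2)
f(a, R) = 2*a*(2 + a)^(3/2) (f(a, R) = ((a + 2)^(3/2)*a)*2 = ((2 + a)^(3/2)*a)*2 = (a*(2 + a)^(3/2))*2 = 2*a*(2 + a)^(3/2))
-1221*(√(-167 + f(12, 26)) + 600) = -1221*(√(-167 + 2*12*(2 + 12)^(3/2)) + 600) = -1221*(√(-167 + 2*12*14^(3/2)) + 600) = -1221*(√(-167 + 2*12*(14*√14)) + 600) = -1221*(√(-167 + 336*√14) + 600) = -1221*(600 + √(-167 + 336*√14)) = -732600 - 1221*√(-167 + 336*√14)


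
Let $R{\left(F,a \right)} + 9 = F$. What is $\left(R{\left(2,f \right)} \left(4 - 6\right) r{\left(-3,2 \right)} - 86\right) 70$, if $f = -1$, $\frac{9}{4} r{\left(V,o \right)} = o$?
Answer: $- \frac{46340}{9} \approx -5148.9$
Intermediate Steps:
$r{\left(V,o \right)} = \frac{4 o}{9}$
$R{\left(F,a \right)} = -9 + F$
$\left(R{\left(2,f \right)} \left(4 - 6\right) r{\left(-3,2 \right)} - 86\right) 70 = \left(\left(-9 + 2\right) \left(4 - 6\right) \frac{4}{9} \cdot 2 - 86\right) 70 = \left(- 7 \left(4 - 6\right) \frac{8}{9} - 86\right) 70 = \left(\left(-7\right) \left(-2\right) \frac{8}{9} - 86\right) 70 = \left(14 \cdot \frac{8}{9} - 86\right) 70 = \left(\frac{112}{9} - 86\right) 70 = \left(- \frac{662}{9}\right) 70 = - \frac{46340}{9}$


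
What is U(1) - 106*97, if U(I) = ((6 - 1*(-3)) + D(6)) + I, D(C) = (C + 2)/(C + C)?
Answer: -30814/3 ≈ -10271.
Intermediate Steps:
D(C) = (2 + C)/(2*C) (D(C) = (2 + C)/((2*C)) = (2 + C)*(1/(2*C)) = (2 + C)/(2*C))
U(I) = 29/3 + I (U(I) = ((6 - 1*(-3)) + (½)*(2 + 6)/6) + I = ((6 + 3) + (½)*(⅙)*8) + I = (9 + ⅔) + I = 29/3 + I)
U(1) - 106*97 = (29/3 + 1) - 106*97 = 32/3 - 10282 = -30814/3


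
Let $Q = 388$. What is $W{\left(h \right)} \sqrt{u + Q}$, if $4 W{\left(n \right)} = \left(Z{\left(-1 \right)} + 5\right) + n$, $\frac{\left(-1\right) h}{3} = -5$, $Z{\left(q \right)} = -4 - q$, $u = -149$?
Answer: $\frac{17 \sqrt{239}}{4} \approx 65.703$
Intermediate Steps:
$h = 15$ ($h = \left(-3\right) \left(-5\right) = 15$)
$W{\left(n \right)} = \frac{1}{2} + \frac{n}{4}$ ($W{\left(n \right)} = \frac{\left(\left(-4 - -1\right) + 5\right) + n}{4} = \frac{\left(\left(-4 + 1\right) + 5\right) + n}{4} = \frac{\left(-3 + 5\right) + n}{4} = \frac{2 + n}{4} = \frac{1}{2} + \frac{n}{4}$)
$W{\left(h \right)} \sqrt{u + Q} = \left(\frac{1}{2} + \frac{1}{4} \cdot 15\right) \sqrt{-149 + 388} = \left(\frac{1}{2} + \frac{15}{4}\right) \sqrt{239} = \frac{17 \sqrt{239}}{4}$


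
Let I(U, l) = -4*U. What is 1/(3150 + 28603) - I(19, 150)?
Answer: 2413229/31753 ≈ 76.000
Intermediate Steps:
1/(3150 + 28603) - I(19, 150) = 1/(3150 + 28603) - (-4)*19 = 1/31753 - 1*(-76) = 1/31753 + 76 = 2413229/31753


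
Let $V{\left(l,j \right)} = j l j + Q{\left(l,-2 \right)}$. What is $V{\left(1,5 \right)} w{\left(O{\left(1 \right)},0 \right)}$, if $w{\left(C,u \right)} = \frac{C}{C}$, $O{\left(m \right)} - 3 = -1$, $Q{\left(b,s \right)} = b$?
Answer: $26$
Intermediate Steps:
$O{\left(m \right)} = 2$ ($O{\left(m \right)} = 3 - 1 = 2$)
$w{\left(C,u \right)} = 1$
$V{\left(l,j \right)} = l + l j^{2}$ ($V{\left(l,j \right)} = j l j + l = l j^{2} + l = l + l j^{2}$)
$V{\left(1,5 \right)} w{\left(O{\left(1 \right)},0 \right)} = 1 \left(1 + 5^{2}\right) 1 = 1 \left(1 + 25\right) 1 = 1 \cdot 26 \cdot 1 = 26 \cdot 1 = 26$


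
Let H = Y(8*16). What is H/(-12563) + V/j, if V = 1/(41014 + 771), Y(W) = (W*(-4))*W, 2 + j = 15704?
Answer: 42998698488083/8242685683410 ≈ 5.2166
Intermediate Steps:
j = 15702 (j = -2 + 15704 = 15702)
Y(W) = -4*W² (Y(W) = (-4*W)*W = -4*W²)
V = 1/41785 ≈ 2.3932e-5
H = -65536 (H = -4*(8*16)² = -4*128² = -4*16384 = -65536)
H/(-12563) + V/j = -65536/(-12563) + (1/41785)/15702 = -65536*(-1/12563) + (1/41785)*(1/15702) = 65536/12563 + 1/656108070 = 42998698488083/8242685683410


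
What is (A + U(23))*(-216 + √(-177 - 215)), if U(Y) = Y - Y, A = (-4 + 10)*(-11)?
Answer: 14256 - 924*I*√2 ≈ 14256.0 - 1306.7*I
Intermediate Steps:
A = -66 (A = 6*(-11) = -66)
U(Y) = 0
(A + U(23))*(-216 + √(-177 - 215)) = (-66 + 0)*(-216 + √(-177 - 215)) = -66*(-216 + √(-392)) = -66*(-216 + 14*I*√2) = 14256 - 924*I*√2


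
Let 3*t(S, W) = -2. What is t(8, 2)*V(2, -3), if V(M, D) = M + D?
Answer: 2/3 ≈ 0.66667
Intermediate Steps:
t(S, W) = -2/3 (t(S, W) = (1/3)*(-2) = -2/3)
V(M, D) = D + M
t(8, 2)*V(2, -3) = -2*(-3 + 2)/3 = -2/3*(-1) = 2/3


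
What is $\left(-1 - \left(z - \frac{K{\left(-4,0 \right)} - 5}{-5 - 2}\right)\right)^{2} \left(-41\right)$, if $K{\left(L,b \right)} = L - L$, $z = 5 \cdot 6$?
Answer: $- \frac{1842704}{49} \approx -37606.0$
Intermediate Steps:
$z = 30$
$K{\left(L,b \right)} = 0$
$\left(-1 - \left(z - \frac{K{\left(-4,0 \right)} - 5}{-5 - 2}\right)\right)^{2} \left(-41\right) = \left(-1 - \left(30 - \frac{0 - 5}{-5 - 2}\right)\right)^{2} \left(-41\right) = \left(-1 - \left(30 + \frac{5}{-7}\right)\right)^{2} \left(-41\right) = \left(-1 - \frac{205}{7}\right)^{2} \left(-41\right) = \left(- \frac{212}{7}\right)^{2} \left(-41\right) = \frac{44944}{49} \left(-41\right) = - \frac{1842704}{49}$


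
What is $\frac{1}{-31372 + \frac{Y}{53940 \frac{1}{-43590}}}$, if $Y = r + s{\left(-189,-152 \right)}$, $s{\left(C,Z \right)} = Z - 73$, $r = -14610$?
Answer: $- \frac{1798}{34851601} \approx -5.159 \cdot 10^{-5}$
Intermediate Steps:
$s{\left(C,Z \right)} = -73 + Z$ ($s{\left(C,Z \right)} = Z - 73 = -73 + Z$)
$Y = -14835$ ($Y = -14610 - 225 = -14835$)
$\frac{1}{-31372 + \frac{Y}{53940 \frac{1}{-43590}}} = \frac{1}{-31372 - \frac{14835}{53940 \frac{1}{-43590}}} = \frac{1}{-31372 - \frac{14835}{53940 \left(- \frac{1}{43590}\right)}} = \frac{1}{-31372 - \frac{14835}{- \frac{1798}{1453}}} = \frac{1}{-31372 - - \frac{21555255}{1798}} = \frac{1}{-31372 + \frac{21555255}{1798}} = \frac{1}{- \frac{34851601}{1798}} = - \frac{1798}{34851601}$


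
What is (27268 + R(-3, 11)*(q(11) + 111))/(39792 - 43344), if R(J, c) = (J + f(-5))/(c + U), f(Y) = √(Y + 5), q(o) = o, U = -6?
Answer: -67987/8880 ≈ -7.6562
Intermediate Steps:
f(Y) = √(5 + Y)
R(J, c) = J/(-6 + c) (R(J, c) = (J + √(5 - 5))/(c - 6) = (J + √0)/(-6 + c) = (J + 0)/(-6 + c) = J/(-6 + c))
(27268 + R(-3, 11)*(q(11) + 111))/(39792 - 43344) = (27268 + (-3/(-6 + 11))*(11 + 111))/(39792 - 43344) = (27268 - 3/5*122)/(-3552) = (27268 - 3*⅕*122)*(-1/3552) = (27268 - ⅗*122)*(-1/3552) = (27268 - 366/5)*(-1/3552) = (135974/5)*(-1/3552) = -67987/8880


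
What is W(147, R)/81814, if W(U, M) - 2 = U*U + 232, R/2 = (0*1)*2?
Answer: 21843/81814 ≈ 0.26698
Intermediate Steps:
R = 0 (R = 2*((0*1)*2) = 2*(0*2) = 2*0 = 0)
W(U, M) = 234 + U² (W(U, M) = 2 + (U*U + 232) = 2 + (U² + 232) = 2 + (232 + U²) = 234 + U²)
W(147, R)/81814 = (234 + 147²)/81814 = (234 + 21609)*(1/81814) = 21843*(1/81814) = 21843/81814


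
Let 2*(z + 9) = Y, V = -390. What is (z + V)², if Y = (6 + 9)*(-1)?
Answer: 660969/4 ≈ 1.6524e+5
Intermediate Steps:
Y = -15 (Y = 15*(-1) = -15)
z = -33/2 (z = -9 + (½)*(-15) = -9 - 15/2 = -33/2 ≈ -16.500)
(z + V)² = (-33/2 - 390)² = (-813/2)² = 660969/4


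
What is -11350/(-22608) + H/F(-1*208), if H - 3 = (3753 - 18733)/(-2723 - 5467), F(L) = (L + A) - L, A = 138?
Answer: 5445295/10139688 ≈ 0.53703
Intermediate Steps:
F(L) = 138 (F(L) = (L + 138) - L = (138 + L) - L = 138)
H = 565/117 (H = 3 + (3753 - 18733)/(-2723 - 5467) = 3 - 14980/(-8190) = 3 - 14980*(-1/8190) = 3 + 214/117 = 565/117 ≈ 4.8291)
-11350/(-22608) + H/F(-1*208) = -11350/(-22608) + (565/117)/138 = -11350*(-1/22608) + (565/117)*(1/138) = 5675/11304 + 565/16146 = 5445295/10139688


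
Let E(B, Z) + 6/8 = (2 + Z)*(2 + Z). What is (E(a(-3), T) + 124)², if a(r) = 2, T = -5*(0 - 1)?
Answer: 474721/16 ≈ 29670.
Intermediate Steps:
T = 5 (T = -5*(-1) = 5)
E(B, Z) = -¾ + (2 + Z)² (E(B, Z) = -¾ + (2 + Z)*(2 + Z) = -¾ + (2 + Z)²)
(E(a(-3), T) + 124)² = ((-¾ + (2 + 5)²) + 124)² = ((-¾ + 7²) + 124)² = ((-¾ + 49) + 124)² = (193/4 + 124)² = (689/4)² = 474721/16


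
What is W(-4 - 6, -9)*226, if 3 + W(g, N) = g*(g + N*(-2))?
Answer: -18758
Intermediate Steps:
W(g, N) = -3 + g*(g - 2*N) (W(g, N) = -3 + g*(g + N*(-2)) = -3 + g*(g - 2*N))
W(-4 - 6, -9)*226 = (-3 + (-4 - 6)² - 2*(-9)*(-4 - 6))*226 = (-3 + (-10)² - 2*(-9)*(-10))*226 = (-3 + 100 - 180)*226 = -83*226 = -18758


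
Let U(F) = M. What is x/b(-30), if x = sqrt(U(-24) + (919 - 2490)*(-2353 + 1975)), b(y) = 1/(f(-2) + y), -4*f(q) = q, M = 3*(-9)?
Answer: -531*sqrt(7331)/2 ≈ -22732.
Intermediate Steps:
M = -27
f(q) = -q/4
U(F) = -27
b(y) = 1/(1/2 + y) (b(y) = 1/(-1/4*(-2) + y) = 1/(1/2 + y))
x = 9*sqrt(7331) (x = sqrt(-27 + (919 - 2490)*(-2353 + 1975)) = sqrt(-27 - 1571*(-378)) = sqrt(-27 + 593838) = sqrt(593811) = 9*sqrt(7331) ≈ 770.59)
x/b(-30) = (9*sqrt(7331))/((2/(1 + 2*(-30)))) = (9*sqrt(7331))/((2/(1 - 60))) = (9*sqrt(7331))/((2/(-59))) = (9*sqrt(7331))/((2*(-1/59))) = (9*sqrt(7331))/(-2/59) = (9*sqrt(7331))*(-59/2) = -531*sqrt(7331)/2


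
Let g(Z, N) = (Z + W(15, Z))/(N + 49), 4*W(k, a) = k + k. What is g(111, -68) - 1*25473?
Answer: -968211/38 ≈ -25479.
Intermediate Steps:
W(k, a) = k/2 (W(k, a) = (k + k)/4 = (2*k)/4 = k/2)
g(Z, N) = (15/2 + Z)/(49 + N) (g(Z, N) = (Z + (½)*15)/(N + 49) = (Z + 15/2)/(49 + N) = (15/2 + Z)/(49 + N))
g(111, -68) - 1*25473 = (15/2 + 111)/(49 - 68) - 1*25473 = (237/2)/(-19) - 25473 = -1/19*237/2 - 25473 = -237/38 - 25473 = -968211/38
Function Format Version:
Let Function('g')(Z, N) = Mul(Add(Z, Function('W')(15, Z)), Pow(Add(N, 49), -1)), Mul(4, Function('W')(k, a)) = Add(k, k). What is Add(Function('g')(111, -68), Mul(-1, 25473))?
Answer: Rational(-968211, 38) ≈ -25479.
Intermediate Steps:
Function('W')(k, a) = Mul(Rational(1, 2), k) (Function('W')(k, a) = Mul(Rational(1, 4), Add(k, k)) = Mul(Rational(1, 4), Mul(2, k)) = Mul(Rational(1, 2), k))
Function('g')(Z, N) = Mul(Pow(Add(49, N), -1), Add(Rational(15, 2), Z)) (Function('g')(Z, N) = Mul(Add(Z, Mul(Rational(1, 2), 15)), Pow(Add(N, 49), -1)) = Mul(Add(Z, Rational(15, 2)), Pow(Add(49, N), -1)) = Mul(Add(Rational(15, 2), Z), Pow(Add(49, N), -1)) = Mul(Pow(Add(49, N), -1), Add(Rational(15, 2), Z)))
Add(Function('g')(111, -68), Mul(-1, 25473)) = Add(Mul(Pow(Add(49, -68), -1), Add(Rational(15, 2), 111)), Mul(-1, 25473)) = Add(Mul(Pow(-19, -1), Rational(237, 2)), -25473) = Add(Mul(Rational(-1, 19), Rational(237, 2)), -25473) = Add(Rational(-237, 38), -25473) = Rational(-968211, 38)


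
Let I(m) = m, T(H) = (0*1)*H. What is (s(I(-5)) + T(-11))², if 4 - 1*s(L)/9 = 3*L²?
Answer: 408321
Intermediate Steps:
T(H) = 0 (T(H) = 0*H = 0)
s(L) = 36 - 27*L²
(s(I(-5)) + T(-11))² = ((36 - 27*(-5)²) + 0)² = ((36 - 27*25) + 0)² = ((36 - 675) + 0)² = (-639 + 0)² = (-639)² = 408321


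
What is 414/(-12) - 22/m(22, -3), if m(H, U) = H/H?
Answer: -113/2 ≈ -56.500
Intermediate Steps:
m(H, U) = 1
414/(-12) - 22/m(22, -3) = 414/(-12) - 22/1 = 414*(-1/12) - 22*1 = -69/2 - 22 = -113/2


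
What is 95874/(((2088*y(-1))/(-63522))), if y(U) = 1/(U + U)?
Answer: 5833437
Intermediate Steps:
y(U) = 1/(2*U)
95874/(((2088*y(-1))/(-63522))) = 95874/(((2088*((½)/(-1)))/(-63522))) = 95874/(((2088*((½)*(-1)))*(-1/63522))) = 95874/(((2088*(-½))*(-1/63522))) = 95874/((-1044*(-1/63522))) = 95874/(58/3529) = 95874*(3529/58) = 5833437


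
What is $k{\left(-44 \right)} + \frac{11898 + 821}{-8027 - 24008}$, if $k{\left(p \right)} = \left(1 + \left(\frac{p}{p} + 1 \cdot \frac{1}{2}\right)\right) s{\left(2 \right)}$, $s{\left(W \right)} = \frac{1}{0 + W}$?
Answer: $\frac{109299}{128140} \approx 0.85297$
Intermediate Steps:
$s{\left(W \right)} = \frac{1}{W}$
$k{\left(p \right)} = \frac{5}{4}$ ($k{\left(p \right)} = \frac{1 + \left(\frac{p}{p} + 1 \cdot \frac{1}{2}\right)}{2} = \left(1 + \left(1 + 1 \cdot \frac{1}{2}\right)\right) \frac{1}{2} = \left(1 + \left(1 + \frac{1}{2}\right)\right) \frac{1}{2} = \left(1 + \frac{3}{2}\right) \frac{1}{2} = \frac{5}{2} \cdot \frac{1}{2} = \frac{5}{4}$)
$k{\left(-44 \right)} + \frac{11898 + 821}{-8027 - 24008} = \frac{5}{4} + \frac{11898 + 821}{-8027 - 24008} = \frac{5}{4} + \frac{12719}{-32035} = \frac{5}{4} + 12719 \left(- \frac{1}{32035}\right) = \frac{5}{4} - \frac{12719}{32035} = \frac{109299}{128140}$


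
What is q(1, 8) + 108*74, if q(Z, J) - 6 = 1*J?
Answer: 8006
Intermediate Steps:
q(Z, J) = 6 + J (q(Z, J) = 6 + 1*J = 6 + J)
q(1, 8) + 108*74 = (6 + 8) + 108*74 = 14 + 7992 = 8006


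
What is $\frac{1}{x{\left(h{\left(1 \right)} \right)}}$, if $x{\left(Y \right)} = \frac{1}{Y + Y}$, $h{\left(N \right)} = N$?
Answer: $2$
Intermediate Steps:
$x{\left(Y \right)} = \frac{1}{2 Y}$
$\frac{1}{x{\left(h{\left(1 \right)} \right)}} = \frac{1}{\frac{1}{2} \cdot 1^{-1}} = \frac{1}{\frac{1}{2} \cdot 1} = \frac{1}{\frac{1}{2}} = 2$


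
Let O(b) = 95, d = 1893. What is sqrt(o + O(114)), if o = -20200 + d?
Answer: 2*I*sqrt(4553) ≈ 134.95*I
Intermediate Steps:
o = -18307 (o = -20200 + 1893 = -18307)
sqrt(o + O(114)) = sqrt(-18307 + 95) = sqrt(-18212) = 2*I*sqrt(4553)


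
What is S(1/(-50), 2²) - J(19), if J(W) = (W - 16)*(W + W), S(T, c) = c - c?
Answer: -114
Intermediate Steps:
S(T, c) = 0
J(W) = 2*W*(-16 + W) (J(W) = (-16 + W)*(2*W) = 2*W*(-16 + W))
S(1/(-50), 2²) - J(19) = 0 - 2*19*(-16 + 19) = 0 - 2*19*3 = 0 - 1*114 = 0 - 114 = -114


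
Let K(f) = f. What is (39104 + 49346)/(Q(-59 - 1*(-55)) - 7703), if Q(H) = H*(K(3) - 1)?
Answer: -88450/7711 ≈ -11.471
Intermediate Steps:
Q(H) = 2*H (Q(H) = H*(3 - 1) = H*2 = 2*H)
(39104 + 49346)/(Q(-59 - 1*(-55)) - 7703) = (39104 + 49346)/(2*(-59 - 1*(-55)) - 7703) = 88450/(2*(-59 + 55) - 7703) = 88450/(2*(-4) - 7703) = 88450/(-8 - 7703) = 88450/(-7711) = 88450*(-1/7711) = -88450/7711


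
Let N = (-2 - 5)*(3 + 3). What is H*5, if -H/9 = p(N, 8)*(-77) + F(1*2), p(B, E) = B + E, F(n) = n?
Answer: -117900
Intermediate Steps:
N = -42 (N = -7*6 = -42)
H = -23580 (H = -9*((-42 + 8)*(-77) + 1*2) = -9*(-34*(-77) + 2) = -9*(2618 + 2) = -9*2620 = -23580)
H*5 = -23580*5 = -117900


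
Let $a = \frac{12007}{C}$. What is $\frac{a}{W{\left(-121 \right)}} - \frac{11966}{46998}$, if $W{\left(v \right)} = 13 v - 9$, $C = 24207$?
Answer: $- \frac{10923998735}{42852635406} \approx -0.25492$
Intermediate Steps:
$W{\left(v \right)} = -9 + 13 v$
$a = \frac{12007}{24207} \approx 0.49601$
$\frac{a}{W{\left(-121 \right)}} - \frac{11966}{46998} = \frac{12007}{24207 \left(-9 + 13 \left(-121\right)\right)} - \frac{11966}{46998} = \frac{12007}{24207 \left(-9 - 1573\right)} - \frac{5983}{23499} = \frac{12007}{24207 \left(-1582\right)} - \frac{5983}{23499} = \frac{12007}{24207} \left(- \frac{1}{1582}\right) - \frac{5983}{23499} = - \frac{12007}{38295474} - \frac{5983}{23499} = - \frac{10923998735}{42852635406}$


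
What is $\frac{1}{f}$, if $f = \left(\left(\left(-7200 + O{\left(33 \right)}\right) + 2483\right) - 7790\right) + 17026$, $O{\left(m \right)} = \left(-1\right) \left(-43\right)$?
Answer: $\frac{1}{4562} \approx 0.0002192$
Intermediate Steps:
$O{\left(m \right)} = 43$
$f = 4562$ ($f = \left(\left(\left(-7200 + 43\right) + 2483\right) - 7790\right) + 17026 = \left(\left(-7157 + 2483\right) - 7790\right) + 17026 = \left(-4674 - 7790\right) + 17026 = -12464 + 17026 = 4562$)
$\frac{1}{f} = \frac{1}{4562}$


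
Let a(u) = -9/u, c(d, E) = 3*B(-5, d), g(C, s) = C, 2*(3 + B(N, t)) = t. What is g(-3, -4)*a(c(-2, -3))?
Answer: -9/4 ≈ -2.2500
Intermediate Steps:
B(N, t) = -3 + t/2
c(d, E) = -9 + 3*d/2 (c(d, E) = 3*(-3 + d/2) = -9 + 3*d/2)
g(-3, -4)*a(c(-2, -3)) = -(-27)/(-9 + (3/2)*(-2)) = -(-27)/(-9 - 3) = -(-27)/(-12) = -(-27)*(-1)/12 = -3*¾ = -9/4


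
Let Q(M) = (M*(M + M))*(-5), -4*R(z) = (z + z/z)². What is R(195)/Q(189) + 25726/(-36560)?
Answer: -9018839/13326120 ≈ -0.67678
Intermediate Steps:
R(z) = -(1 + z)²/4 (R(z) = -(z + z/z)²/4 = -(z + 1)²/4 = -(1 + z)²/4)
Q(M) = -10*M² (Q(M) = (M*(2*M))*(-5) = (2*M²)*(-5) = -10*M²)
R(195)/Q(189) + 25726/(-36560) = (-(1 + 195)²/4)/((-10*189²)) + 25726/(-36560) = (-¼*196²)/((-10*35721)) + 25726*(-1/36560) = -¼*38416/(-357210) - 12863/18280 = -9604*(-1/357210) - 12863/18280 = 98/3645 - 12863/18280 = -9018839/13326120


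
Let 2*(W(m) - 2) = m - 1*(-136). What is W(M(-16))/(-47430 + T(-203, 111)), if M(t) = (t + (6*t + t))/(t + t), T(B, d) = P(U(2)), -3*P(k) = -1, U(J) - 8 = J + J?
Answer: -216/142289 ≈ -0.0015180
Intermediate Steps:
U(J) = 8 + 2*J (U(J) = 8 + (J + J) = 8 + 2*J)
P(k) = 1/3 (P(k) = -1/3*(-1) = 1/3)
T(B, d) = 1/3
M(t) = 4 (M(t) = (t + 7*t)/((2*t)) = (8*t)*(1/(2*t)) = 4)
W(m) = 70 + m/2 (W(m) = 2 + (m - 1*(-136))/2 = 2 + (m + 136)/2 = 2 + (136 + m)/2 = 2 + (68 + m/2) = 70 + m/2)
W(M(-16))/(-47430 + T(-203, 111)) = (70 + (1/2)*4)/(-47430 + 1/3) = (70 + 2)/(-142289/3) = 72*(-3/142289) = -216/142289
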